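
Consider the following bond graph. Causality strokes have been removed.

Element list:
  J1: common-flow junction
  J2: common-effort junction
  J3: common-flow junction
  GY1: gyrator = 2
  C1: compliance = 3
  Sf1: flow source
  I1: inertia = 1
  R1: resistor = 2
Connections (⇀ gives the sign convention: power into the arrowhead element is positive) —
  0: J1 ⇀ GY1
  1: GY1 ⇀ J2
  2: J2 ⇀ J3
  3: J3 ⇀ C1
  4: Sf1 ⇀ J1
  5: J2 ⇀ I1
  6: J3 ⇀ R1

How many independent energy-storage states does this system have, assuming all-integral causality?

bond 4 |Sf1  (Sf1 fixes flow; stroke at Sf1)
bond 0 |J1  (J1 flow already set via bond 4)
bond 1 |J2  (GY GY1: same side as bond 0)
bond 2 |J3  (J2 effort already set via bond 1)
bond 5 |I1  (J2: bond 1 brought effort, rest push out)
bond 3 |J3  (prefer integral on C1)
bond 6 |R1  (J3: last free bond brings flow in)

2  (C1, I1 all integral)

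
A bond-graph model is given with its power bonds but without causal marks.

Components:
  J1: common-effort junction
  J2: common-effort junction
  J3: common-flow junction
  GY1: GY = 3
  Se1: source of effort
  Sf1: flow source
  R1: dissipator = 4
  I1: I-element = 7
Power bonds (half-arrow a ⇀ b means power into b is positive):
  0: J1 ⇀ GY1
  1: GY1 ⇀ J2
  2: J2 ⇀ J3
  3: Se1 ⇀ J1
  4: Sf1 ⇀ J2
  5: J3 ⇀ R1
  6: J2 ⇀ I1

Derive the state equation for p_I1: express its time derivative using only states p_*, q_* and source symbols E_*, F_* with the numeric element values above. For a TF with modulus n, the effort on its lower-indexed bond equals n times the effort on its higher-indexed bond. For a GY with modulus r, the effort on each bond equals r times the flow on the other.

b3 →J1  (Se1: effort source, stroke at far end)
b4 →Sf1  (Sf1: flow source, stroke at near end)
b0 →GY1  (J1: bond 3 brought effort, rest push out)
b1 →GY1  (GY GY1: same side as bond 0)
b6 →I1  (I1 integral (f out))
b2 →J2  (only one effort-in slot at J2)
b5 →J3  (1-jn J3 has f-setter on 2)

dp_I1/dt = 4*E_Se1/3 + 4*F_Sf1 - 4*p_I1/7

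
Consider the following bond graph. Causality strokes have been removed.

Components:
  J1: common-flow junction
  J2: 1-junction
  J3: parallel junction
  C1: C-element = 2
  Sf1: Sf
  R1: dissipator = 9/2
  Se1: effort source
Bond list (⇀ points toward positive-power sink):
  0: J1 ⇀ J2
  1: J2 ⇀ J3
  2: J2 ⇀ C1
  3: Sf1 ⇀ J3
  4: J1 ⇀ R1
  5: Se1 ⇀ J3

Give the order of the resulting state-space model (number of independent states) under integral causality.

1  (C1 all integral)

β3 stroke at Sf1  (Sf1 (Sf) sets flow on bond)
β5 stroke at J3  (source Se1 imposes e)
β1 stroke at J2  (J3: bond 5 brought effort, rest push out)
β2 stroke at J2  (prefer integral on C1)
β0 stroke at J1  (only one flow-in slot at J2)
β4 stroke at R1  (only one flow-in slot at J1)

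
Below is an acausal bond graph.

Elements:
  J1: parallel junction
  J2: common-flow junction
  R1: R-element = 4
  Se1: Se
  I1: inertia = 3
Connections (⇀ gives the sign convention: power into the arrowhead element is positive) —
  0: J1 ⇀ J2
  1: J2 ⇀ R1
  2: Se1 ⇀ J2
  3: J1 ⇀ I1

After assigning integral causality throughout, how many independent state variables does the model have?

#2 |J2  (Se1 (Se) sets effort on bond)
#3 |I1  (I1 outputs flow p/I1)
#0 |J1  (closing 0-jn rule on J1)
#1 |J2  (1-jn J2 has f-setter on 0)

1  (I1 all integral)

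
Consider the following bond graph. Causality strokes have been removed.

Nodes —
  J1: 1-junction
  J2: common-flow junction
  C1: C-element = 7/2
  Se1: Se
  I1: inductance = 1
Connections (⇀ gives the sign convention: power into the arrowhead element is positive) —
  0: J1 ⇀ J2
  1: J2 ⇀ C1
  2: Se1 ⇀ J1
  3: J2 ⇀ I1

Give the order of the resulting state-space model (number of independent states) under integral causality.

β2 stroke at J1  (Se1 (Se) sets effort on bond)
β0 stroke at J2  (only one flow-in slot at J1)
β1 stroke at J2  (C1 outputs effort q/C1)
β3 stroke at I1  (J2 needs exactly one f-in)

2  (C1, I1 all integral)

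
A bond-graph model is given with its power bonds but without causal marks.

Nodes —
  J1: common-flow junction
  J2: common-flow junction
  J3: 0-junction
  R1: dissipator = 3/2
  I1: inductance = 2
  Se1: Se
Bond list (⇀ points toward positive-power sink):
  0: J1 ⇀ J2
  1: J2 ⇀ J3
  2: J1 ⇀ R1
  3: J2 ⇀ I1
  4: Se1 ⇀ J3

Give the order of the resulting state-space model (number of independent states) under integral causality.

#4 →J3  (Se1 (Se) sets effort on bond)
#1 →J2  (0-jn J3 has e-setter on 4)
#3 →I1  (I1 outputs flow p/I1)
#0 →J2  (J2 flow already set via bond 3)
#2 →J1  (common-f at J1 fixed by 0)

1  (I1 all integral)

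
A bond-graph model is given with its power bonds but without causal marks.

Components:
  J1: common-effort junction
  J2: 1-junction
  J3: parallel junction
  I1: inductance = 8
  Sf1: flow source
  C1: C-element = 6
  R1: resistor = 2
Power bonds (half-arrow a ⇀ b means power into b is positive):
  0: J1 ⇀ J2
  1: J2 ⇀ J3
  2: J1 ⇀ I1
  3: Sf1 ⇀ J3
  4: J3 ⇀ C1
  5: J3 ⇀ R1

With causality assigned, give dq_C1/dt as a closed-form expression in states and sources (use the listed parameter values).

dq_C1/dt = F_Sf1 - p_I1/8 - q_C1/12

b3 stroke at Sf1  (Sf1: flow source, stroke at near end)
b2 stroke at I1  (I1: I, integral causality)
b0 stroke at J1  (J1: last free bond brings effort in)
b1 stroke at J2  (J2 flow already set via bond 0)
b4 stroke at J3  (C1 outputs effort q/C1)
b5 stroke at R1  (0-jn J3 has e-setter on 4)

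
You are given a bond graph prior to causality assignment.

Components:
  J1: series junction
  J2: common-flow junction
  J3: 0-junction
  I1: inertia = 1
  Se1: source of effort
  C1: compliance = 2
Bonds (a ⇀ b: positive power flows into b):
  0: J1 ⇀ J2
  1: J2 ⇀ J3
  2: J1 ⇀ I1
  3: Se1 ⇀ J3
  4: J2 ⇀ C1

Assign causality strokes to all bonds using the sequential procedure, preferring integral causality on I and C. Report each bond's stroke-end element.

#3 |J3  (Se1 (Se) sets effort on bond)
#1 |J2  (0-jn J3 has e-setter on 3)
#2 |I1  (prefer integral on I1)
#0 |J1  (J1: bond 2 brought flow, rest push out)
#4 |J2  (J2 flow already set via bond 0)

bond 0 →J1
bond 1 →J2
bond 2 →I1
bond 3 →J3
bond 4 →J2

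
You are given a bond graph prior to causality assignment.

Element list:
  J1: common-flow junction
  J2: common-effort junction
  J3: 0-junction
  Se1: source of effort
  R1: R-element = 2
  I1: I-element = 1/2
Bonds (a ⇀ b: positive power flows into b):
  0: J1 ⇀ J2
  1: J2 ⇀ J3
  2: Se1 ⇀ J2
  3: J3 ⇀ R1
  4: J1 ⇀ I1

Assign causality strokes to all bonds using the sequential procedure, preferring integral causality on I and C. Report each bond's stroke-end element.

bond 2 |J2  (Se1 (Se) sets effort on bond)
bond 0 |J1  (J2: bond 2 brought effort, rest push out)
bond 1 |J3  (J2: bond 2 brought effort, rest push out)
bond 3 |R1  (J3 effort already set via bond 1)
bond 4 |I1  (only one flow-in slot at J1)

bond 0 stroke at J1
bond 1 stroke at J3
bond 2 stroke at J2
bond 3 stroke at R1
bond 4 stroke at I1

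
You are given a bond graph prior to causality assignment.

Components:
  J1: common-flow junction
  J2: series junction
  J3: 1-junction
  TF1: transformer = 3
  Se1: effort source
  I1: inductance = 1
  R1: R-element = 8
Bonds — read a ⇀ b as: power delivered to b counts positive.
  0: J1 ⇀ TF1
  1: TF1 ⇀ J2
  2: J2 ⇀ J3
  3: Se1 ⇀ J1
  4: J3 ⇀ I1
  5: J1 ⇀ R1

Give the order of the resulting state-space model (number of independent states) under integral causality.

1  (I1 all integral)

#3 |J1  (Se1 fixes effort; stroke away)
#4 |I1  (I1 integral (f out))
#2 |J3  (J3: bond 4 brought flow, rest push out)
#1 |J2  (J2 flow already set via bond 2)
#0 |TF1  (TF1: transformer flips bond 1)
#5 |J1  (1-jn J1 has f-setter on 0)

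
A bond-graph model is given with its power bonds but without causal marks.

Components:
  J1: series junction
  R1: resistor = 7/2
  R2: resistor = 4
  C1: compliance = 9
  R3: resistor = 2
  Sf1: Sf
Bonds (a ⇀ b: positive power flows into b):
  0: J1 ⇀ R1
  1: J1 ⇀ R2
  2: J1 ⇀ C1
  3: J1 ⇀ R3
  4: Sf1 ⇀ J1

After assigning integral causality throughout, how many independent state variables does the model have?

b4 stroke→Sf1  (source Sf1 imposes f)
b0 stroke→J1  (1-jn J1 has f-setter on 4)
b1 stroke→J1  (1-jn J1 has f-setter on 4)
b2 stroke→J1  (J1: bond 4 brought flow, rest push out)
b3 stroke→J1  (1-jn J1 has f-setter on 4)

1  (C1 all integral)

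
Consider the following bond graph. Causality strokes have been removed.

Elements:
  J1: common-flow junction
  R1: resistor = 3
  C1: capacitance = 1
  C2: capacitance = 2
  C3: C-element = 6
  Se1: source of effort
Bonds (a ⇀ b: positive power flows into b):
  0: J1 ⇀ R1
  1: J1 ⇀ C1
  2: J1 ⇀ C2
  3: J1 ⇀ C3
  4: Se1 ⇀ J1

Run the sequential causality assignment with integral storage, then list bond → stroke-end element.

bond 4 →J1  (Se1 (Se) sets effort on bond)
bond 1 →J1  (C1 outputs effort q/C1)
bond 2 →J1  (C2 integral (e out))
bond 3 →J1  (C3 outputs effort q/C3)
bond 0 →R1  (J1 needs exactly one f-in)

b0 stroke at R1
b1 stroke at J1
b2 stroke at J1
b3 stroke at J1
b4 stroke at J1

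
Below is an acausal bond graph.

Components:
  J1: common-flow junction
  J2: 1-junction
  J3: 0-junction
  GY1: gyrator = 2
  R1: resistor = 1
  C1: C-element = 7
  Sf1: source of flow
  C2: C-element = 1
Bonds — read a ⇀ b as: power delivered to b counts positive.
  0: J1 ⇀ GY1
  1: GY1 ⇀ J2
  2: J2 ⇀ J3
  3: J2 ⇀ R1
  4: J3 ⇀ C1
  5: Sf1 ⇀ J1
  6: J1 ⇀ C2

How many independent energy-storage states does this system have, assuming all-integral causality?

2  (C1, C2 all integral)

b5 →Sf1  (Sf1: flow source, stroke at near end)
b0 →J1  (common-f at J1 fixed by 5)
b6 →J1  (1-jn J1 has f-setter on 5)
b1 →J2  (GY GY1: same side as bond 0)
b4 →J3  (C1: C, integral causality)
b2 →J2  (0-jn J3 has e-setter on 4)
b3 →R1  (closing 1-jn rule on J2)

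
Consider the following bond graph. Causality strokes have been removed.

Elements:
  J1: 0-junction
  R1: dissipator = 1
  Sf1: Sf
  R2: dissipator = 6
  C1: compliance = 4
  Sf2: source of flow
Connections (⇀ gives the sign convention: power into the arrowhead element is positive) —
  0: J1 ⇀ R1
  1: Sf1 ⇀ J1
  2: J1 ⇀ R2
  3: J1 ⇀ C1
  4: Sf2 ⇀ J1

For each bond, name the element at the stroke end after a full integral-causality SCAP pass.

β0 |R1
β1 |Sf1
β2 |R2
β3 |J1
β4 |Sf2

β1 stroke→Sf1  (Sf1: flow source, stroke at near end)
β4 stroke→Sf2  (Sf2 fixes flow; stroke at Sf2)
β3 stroke→J1  (prefer integral on C1)
β0 stroke→R1  (common-e at J1 fixed by 3)
β2 stroke→R2  (0-jn J1 has e-setter on 3)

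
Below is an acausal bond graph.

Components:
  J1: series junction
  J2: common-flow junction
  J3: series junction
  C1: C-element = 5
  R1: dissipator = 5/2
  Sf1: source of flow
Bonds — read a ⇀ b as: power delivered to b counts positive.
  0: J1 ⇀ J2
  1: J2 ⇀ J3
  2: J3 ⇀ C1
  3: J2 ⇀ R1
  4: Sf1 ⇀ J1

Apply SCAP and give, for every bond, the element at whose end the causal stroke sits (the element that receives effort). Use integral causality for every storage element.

#0 stroke at J1
#1 stroke at J2
#2 stroke at J3
#3 stroke at J2
#4 stroke at Sf1

b4 stroke→Sf1  (source Sf1 imposes f)
b0 stroke→J1  (J1 flow already set via bond 4)
b1 stroke→J2  (J2 flow already set via bond 0)
b3 stroke→J2  (common-f at J2 fixed by 0)
b2 stroke→J3  (J3 flow already set via bond 1)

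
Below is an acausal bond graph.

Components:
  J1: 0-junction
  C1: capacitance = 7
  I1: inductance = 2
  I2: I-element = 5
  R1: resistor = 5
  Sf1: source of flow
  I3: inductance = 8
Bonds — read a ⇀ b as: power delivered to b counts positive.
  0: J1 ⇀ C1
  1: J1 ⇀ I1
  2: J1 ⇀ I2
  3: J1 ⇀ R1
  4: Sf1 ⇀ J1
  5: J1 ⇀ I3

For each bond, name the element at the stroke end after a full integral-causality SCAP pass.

b0 stroke at J1
b1 stroke at I1
b2 stroke at I2
b3 stroke at R1
b4 stroke at Sf1
b5 stroke at I3

bond 4 |Sf1  (Sf1 (Sf) sets flow on bond)
bond 0 |J1  (prefer integral on C1)
bond 1 |I1  (J1 effort already set via bond 0)
bond 2 |I2  (J1: bond 0 brought effort, rest push out)
bond 3 |R1  (J1: bond 0 brought effort, rest push out)
bond 5 |I3  (common-e at J1 fixed by 0)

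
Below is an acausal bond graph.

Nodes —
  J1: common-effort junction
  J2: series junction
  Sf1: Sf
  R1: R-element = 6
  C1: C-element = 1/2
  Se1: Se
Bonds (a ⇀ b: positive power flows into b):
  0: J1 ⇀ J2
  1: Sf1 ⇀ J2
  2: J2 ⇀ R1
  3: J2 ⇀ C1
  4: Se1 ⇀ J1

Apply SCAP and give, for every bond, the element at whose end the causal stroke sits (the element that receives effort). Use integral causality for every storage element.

b0 →J2
b1 →Sf1
b2 →J2
b3 →J2
b4 →J1

bond 1 |Sf1  (Sf1 fixes flow; stroke at Sf1)
bond 4 |J1  (Se1: effort source, stroke at far end)
bond 0 |J2  (common-e at J1 fixed by 4)
bond 2 |J2  (J2 flow already set via bond 1)
bond 3 |J2  (J2: bond 1 brought flow, rest push out)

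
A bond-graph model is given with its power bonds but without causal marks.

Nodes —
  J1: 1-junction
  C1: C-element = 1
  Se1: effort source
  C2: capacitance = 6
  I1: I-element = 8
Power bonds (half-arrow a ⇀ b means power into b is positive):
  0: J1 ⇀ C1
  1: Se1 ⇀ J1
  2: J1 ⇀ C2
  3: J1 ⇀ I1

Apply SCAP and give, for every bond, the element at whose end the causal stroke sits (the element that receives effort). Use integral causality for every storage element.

β1 stroke→J1  (Se1: effort source, stroke at far end)
β0 stroke→J1  (prefer integral on C1)
β2 stroke→J1  (C2 integral (e out))
β3 stroke→I1  (J1 needs exactly one f-in)

bond 0 stroke at J1
bond 1 stroke at J1
bond 2 stroke at J1
bond 3 stroke at I1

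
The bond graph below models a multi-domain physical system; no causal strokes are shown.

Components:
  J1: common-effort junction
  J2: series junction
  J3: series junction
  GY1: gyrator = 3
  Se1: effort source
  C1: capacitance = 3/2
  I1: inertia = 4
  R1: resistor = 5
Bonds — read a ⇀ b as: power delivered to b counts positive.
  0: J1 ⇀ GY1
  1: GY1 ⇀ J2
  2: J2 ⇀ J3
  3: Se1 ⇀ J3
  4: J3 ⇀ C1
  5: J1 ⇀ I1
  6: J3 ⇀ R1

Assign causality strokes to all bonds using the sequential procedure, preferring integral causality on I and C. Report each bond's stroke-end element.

bond 3 stroke at J3  (Se1 fixes effort; stroke away)
bond 4 stroke at J3  (prefer integral on C1)
bond 5 stroke at I1  (I1: I, integral causality)
bond 0 stroke at J1  (J1 needs exactly one e-in)
bond 1 stroke at J2  (through GY1, causality inverts; strokes same side of GY1)
bond 2 stroke at J3  (J2 needs exactly one f-in)
bond 6 stroke at R1  (J3 needs exactly one f-in)

#0 |J1
#1 |J2
#2 |J3
#3 |J3
#4 |J3
#5 |I1
#6 |R1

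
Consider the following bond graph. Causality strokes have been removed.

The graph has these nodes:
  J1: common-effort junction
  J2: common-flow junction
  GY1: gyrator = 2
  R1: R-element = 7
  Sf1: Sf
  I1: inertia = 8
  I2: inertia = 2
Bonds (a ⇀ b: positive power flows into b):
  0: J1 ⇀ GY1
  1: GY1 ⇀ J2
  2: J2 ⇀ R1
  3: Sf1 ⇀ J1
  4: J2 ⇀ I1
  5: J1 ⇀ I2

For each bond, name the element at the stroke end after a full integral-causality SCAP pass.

β0 |J1
β1 |J2
β2 |J2
β3 |Sf1
β4 |I1
β5 |I2

β3 stroke→Sf1  (source Sf1 imposes f)
β4 stroke→I1  (I1 integral (f out))
β1 stroke→J2  (J2: bond 4 brought flow, rest push out)
β2 stroke→J2  (common-f at J2 fixed by 4)
β0 stroke→J1  (GY1: gyrator matches bond 1)
β5 stroke→I2  (common-e at J1 fixed by 0)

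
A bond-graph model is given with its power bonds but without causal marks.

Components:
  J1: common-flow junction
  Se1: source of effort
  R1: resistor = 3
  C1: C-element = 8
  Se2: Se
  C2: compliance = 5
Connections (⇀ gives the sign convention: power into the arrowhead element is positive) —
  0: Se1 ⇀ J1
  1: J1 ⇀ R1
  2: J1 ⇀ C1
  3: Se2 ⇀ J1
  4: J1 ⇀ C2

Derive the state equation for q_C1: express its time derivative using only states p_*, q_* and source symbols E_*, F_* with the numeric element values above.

#0 →J1  (Se1 (Se) sets effort on bond)
#3 →J1  (Se2 (Se) sets effort on bond)
#2 →J1  (C1 integral (e out))
#4 →J1  (prefer integral on C2)
#1 →R1  (J1 needs exactly one f-in)

dq_C1/dt = E_Se1/3 + E_Se2/3 - q_C1/24 - q_C2/15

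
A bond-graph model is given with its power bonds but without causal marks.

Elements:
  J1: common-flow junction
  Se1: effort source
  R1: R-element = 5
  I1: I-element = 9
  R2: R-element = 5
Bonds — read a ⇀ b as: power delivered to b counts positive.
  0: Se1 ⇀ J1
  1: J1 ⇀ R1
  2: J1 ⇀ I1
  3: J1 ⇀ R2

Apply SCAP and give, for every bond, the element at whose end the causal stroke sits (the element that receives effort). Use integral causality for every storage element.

bond 0 →J1
bond 1 →J1
bond 2 →I1
bond 3 →J1

bond 0 →J1  (Se1: effort source, stroke at far end)
bond 2 →I1  (I1: I, integral causality)
bond 1 →J1  (J1: bond 2 brought flow, rest push out)
bond 3 →J1  (J1: bond 2 brought flow, rest push out)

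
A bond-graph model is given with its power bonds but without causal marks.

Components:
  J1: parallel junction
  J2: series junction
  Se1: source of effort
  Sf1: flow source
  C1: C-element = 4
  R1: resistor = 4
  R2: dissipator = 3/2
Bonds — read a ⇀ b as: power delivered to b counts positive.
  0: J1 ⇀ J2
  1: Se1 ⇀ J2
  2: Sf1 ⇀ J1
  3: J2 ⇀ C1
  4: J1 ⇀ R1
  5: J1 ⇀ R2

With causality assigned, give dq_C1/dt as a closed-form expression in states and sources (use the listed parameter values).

b1 →J2  (Se1 fixes effort; stroke away)
b2 →Sf1  (Sf1: flow source, stroke at near end)
b3 →J2  (C1 outputs effort q/C1)
b0 →J1  (J2: last free bond brings flow in)
b4 →R1  (common-e at J1 fixed by 0)
b5 →R2  (J1 effort already set via bond 0)

dq_C1/dt = 11*E_Se1/12 + F_Sf1 - 11*q_C1/48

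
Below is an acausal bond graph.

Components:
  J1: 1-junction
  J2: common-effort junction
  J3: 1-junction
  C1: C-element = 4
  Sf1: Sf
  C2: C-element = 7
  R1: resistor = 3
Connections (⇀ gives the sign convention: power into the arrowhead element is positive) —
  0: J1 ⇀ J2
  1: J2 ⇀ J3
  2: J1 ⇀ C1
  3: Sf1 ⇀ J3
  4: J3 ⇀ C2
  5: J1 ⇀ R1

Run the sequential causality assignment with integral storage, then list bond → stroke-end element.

#3 →Sf1  (Sf1: flow source, stroke at near end)
#1 →J3  (J3 flow already set via bond 3)
#4 →J3  (J3: bond 3 brought flow, rest push out)
#0 →J2  (closing 0-jn rule on J2)
#2 →J1  (J1 flow already set via bond 0)
#5 →J1  (J1 flow already set via bond 0)

β0 |J2
β1 |J3
β2 |J1
β3 |Sf1
β4 |J3
β5 |J1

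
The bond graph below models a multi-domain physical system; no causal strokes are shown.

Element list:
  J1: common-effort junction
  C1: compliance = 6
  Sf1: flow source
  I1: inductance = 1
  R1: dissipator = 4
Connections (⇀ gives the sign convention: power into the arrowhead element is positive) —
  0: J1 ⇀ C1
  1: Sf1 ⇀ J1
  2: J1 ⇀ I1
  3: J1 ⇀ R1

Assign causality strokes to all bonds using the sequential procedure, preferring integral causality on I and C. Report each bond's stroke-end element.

β0 stroke at J1
β1 stroke at Sf1
β2 stroke at I1
β3 stroke at R1

bond 1 →Sf1  (source Sf1 imposes f)
bond 0 →J1  (C1 integral (e out))
bond 2 →I1  (J1: bond 0 brought effort, rest push out)
bond 3 →R1  (0-jn J1 has e-setter on 0)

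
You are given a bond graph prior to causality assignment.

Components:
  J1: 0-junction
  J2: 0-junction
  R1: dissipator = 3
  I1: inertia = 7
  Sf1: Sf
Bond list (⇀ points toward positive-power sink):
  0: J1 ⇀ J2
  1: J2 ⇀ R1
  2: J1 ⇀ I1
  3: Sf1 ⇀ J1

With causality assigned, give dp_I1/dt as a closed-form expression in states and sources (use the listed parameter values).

b3 stroke→Sf1  (Sf1 (Sf) sets flow on bond)
b2 stroke→I1  (I1: I, integral causality)
b0 stroke→J1  (only one effort-in slot at J1)
b1 stroke→J2  (only one effort-in slot at J2)

dp_I1/dt = 3*F_Sf1 - 3*p_I1/7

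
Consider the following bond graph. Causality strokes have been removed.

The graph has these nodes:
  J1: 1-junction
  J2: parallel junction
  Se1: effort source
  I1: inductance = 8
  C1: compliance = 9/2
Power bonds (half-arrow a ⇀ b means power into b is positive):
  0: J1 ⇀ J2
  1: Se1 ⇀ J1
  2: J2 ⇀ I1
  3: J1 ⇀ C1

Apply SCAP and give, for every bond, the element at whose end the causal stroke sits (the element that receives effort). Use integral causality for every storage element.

b1 stroke at J1  (Se1 (Se) sets effort on bond)
b2 stroke at I1  (I1: I, integral causality)
b0 stroke at J2  (J2: last free bond brings effort in)
b3 stroke at J1  (1-jn J1 has f-setter on 0)

β0 →J2
β1 →J1
β2 →I1
β3 →J1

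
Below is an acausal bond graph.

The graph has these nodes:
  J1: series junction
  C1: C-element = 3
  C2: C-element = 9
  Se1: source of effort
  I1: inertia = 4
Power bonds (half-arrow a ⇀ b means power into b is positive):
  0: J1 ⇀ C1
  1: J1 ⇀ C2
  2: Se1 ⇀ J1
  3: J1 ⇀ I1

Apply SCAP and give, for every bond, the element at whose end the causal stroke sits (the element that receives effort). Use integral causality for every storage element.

β2 →J1  (Se1 fixes effort; stroke away)
β0 →J1  (C1 outputs effort q/C1)
β1 →J1  (prefer integral on C2)
β3 →I1  (closing 1-jn rule on J1)

β0 stroke at J1
β1 stroke at J1
β2 stroke at J1
β3 stroke at I1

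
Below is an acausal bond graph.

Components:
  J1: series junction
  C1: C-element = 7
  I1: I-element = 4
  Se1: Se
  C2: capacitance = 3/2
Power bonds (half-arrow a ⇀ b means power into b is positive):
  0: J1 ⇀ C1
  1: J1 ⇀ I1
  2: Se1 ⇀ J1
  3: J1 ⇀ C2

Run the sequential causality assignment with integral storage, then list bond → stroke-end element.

bond 0 stroke→J1
bond 1 stroke→I1
bond 2 stroke→J1
bond 3 stroke→J1

b2 →J1  (source Se1 imposes e)
b0 →J1  (prefer integral on C1)
b1 →I1  (prefer integral on I1)
b3 →J1  (J1 flow already set via bond 1)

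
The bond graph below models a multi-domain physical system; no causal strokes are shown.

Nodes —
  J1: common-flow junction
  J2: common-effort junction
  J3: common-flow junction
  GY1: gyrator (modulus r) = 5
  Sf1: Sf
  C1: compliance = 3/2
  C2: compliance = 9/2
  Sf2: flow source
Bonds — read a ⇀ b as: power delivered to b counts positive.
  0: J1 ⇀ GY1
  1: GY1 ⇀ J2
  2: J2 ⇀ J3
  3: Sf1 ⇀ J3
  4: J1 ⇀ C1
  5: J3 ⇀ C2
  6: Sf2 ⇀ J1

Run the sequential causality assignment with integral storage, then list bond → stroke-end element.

β3 |Sf1  (Sf1 (Sf) sets flow on bond)
β6 |Sf2  (Sf2: flow source, stroke at near end)
β0 |J1  (common-f at J1 fixed by 6)
β4 |J1  (common-f at J1 fixed by 6)
β2 |J3  (J3 flow already set via bond 3)
β5 |J3  (common-f at J3 fixed by 3)
β1 |J2  (GY GY1: same side as bond 0)

#0 |J1
#1 |J2
#2 |J3
#3 |Sf1
#4 |J1
#5 |J3
#6 |Sf2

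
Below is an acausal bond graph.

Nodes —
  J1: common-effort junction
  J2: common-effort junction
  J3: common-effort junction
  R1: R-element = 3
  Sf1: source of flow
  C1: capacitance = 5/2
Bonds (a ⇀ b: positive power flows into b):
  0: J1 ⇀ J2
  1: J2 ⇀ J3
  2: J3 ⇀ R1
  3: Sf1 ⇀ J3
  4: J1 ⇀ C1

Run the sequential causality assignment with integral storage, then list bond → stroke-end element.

β3 stroke at Sf1  (source Sf1 imposes f)
β4 stroke at J1  (C1 integral (e out))
β0 stroke at J2  (0-jn J1 has e-setter on 4)
β1 stroke at J3  (common-e at J2 fixed by 0)
β2 stroke at R1  (0-jn J3 has e-setter on 1)

#0 →J2
#1 →J3
#2 →R1
#3 →Sf1
#4 →J1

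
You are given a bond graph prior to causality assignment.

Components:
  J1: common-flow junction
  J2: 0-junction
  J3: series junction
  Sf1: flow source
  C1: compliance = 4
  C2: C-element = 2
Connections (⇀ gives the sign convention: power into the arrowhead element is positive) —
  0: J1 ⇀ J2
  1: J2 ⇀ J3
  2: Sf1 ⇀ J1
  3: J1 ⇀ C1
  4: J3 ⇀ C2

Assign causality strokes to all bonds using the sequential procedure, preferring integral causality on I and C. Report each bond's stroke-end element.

bond 2 |Sf1  (source Sf1 imposes f)
bond 0 |J1  (J1 flow already set via bond 2)
bond 3 |J1  (1-jn J1 has f-setter on 2)
bond 1 |J2  (J2 needs exactly one e-in)
bond 4 |J3  (1-jn J3 has f-setter on 1)

bond 0 |J1
bond 1 |J2
bond 2 |Sf1
bond 3 |J1
bond 4 |J3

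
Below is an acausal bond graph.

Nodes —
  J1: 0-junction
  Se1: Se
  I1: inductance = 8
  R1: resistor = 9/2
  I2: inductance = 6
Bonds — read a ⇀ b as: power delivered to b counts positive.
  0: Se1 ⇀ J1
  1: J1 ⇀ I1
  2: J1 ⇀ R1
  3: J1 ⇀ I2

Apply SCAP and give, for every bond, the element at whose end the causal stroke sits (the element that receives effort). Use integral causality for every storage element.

β0 stroke at J1  (Se1: effort source, stroke at far end)
β1 stroke at I1  (J1: bond 0 brought effort, rest push out)
β2 stroke at R1  (J1 effort already set via bond 0)
β3 stroke at I2  (J1 effort already set via bond 0)

bond 0 →J1
bond 1 →I1
bond 2 →R1
bond 3 →I2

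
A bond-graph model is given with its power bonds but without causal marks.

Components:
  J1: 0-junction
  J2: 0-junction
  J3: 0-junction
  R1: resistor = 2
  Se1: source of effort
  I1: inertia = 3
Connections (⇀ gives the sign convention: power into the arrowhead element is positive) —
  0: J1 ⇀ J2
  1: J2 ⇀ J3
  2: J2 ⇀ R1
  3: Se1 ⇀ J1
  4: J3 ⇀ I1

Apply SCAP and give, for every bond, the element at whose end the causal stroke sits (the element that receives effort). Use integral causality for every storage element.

b3 stroke at J1  (source Se1 imposes e)
b0 stroke at J2  (0-jn J1 has e-setter on 3)
b1 stroke at J3  (J2 effort already set via bond 0)
b2 stroke at R1  (J2: bond 0 brought effort, rest push out)
b4 stroke at I1  (0-jn J3 has e-setter on 1)

β0 →J2
β1 →J3
β2 →R1
β3 →J1
β4 →I1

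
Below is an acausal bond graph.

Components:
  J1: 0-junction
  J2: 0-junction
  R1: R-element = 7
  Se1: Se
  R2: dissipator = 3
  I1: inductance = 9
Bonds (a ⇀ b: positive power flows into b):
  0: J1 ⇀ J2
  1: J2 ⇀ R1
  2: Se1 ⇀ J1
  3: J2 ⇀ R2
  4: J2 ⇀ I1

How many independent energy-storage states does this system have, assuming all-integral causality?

#2 →J1  (Se1 fixes effort; stroke away)
#0 →J2  (0-jn J1 has e-setter on 2)
#1 →R1  (J2: bond 0 brought effort, rest push out)
#3 →R2  (J2 effort already set via bond 0)
#4 →I1  (0-jn J2 has e-setter on 0)

1  (I1 all integral)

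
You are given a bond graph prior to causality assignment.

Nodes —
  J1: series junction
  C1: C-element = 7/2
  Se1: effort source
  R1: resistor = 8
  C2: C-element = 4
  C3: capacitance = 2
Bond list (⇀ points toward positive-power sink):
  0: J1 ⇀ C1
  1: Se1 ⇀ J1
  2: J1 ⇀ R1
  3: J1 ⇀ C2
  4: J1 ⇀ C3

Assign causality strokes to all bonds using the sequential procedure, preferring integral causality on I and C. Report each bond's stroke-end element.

bond 0 stroke→J1
bond 1 stroke→J1
bond 2 stroke→R1
bond 3 stroke→J1
bond 4 stroke→J1

b1 →J1  (source Se1 imposes e)
b0 →J1  (prefer integral on C1)
b3 →J1  (C2 integral (e out))
b4 →J1  (C3 integral (e out))
b2 →R1  (J1 needs exactly one f-in)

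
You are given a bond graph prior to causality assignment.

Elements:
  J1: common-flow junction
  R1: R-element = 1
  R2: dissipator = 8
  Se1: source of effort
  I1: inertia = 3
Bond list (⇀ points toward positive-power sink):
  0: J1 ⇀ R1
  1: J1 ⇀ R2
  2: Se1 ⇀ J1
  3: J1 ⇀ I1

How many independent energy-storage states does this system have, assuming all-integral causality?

1  (I1 all integral)

bond 2 |J1  (Se1 fixes effort; stroke away)
bond 3 |I1  (prefer integral on I1)
bond 0 |J1  (common-f at J1 fixed by 3)
bond 1 |J1  (J1 flow already set via bond 3)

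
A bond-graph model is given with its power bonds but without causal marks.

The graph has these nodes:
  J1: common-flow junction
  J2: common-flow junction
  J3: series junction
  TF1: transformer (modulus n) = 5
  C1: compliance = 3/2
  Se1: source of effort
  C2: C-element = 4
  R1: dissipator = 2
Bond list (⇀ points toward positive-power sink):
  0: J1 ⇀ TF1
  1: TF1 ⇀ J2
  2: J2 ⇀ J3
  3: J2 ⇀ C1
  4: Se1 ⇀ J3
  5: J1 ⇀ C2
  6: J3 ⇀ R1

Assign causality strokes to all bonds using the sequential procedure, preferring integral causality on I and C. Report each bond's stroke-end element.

β0 →TF1
β1 →J2
β2 →J3
β3 →J2
β4 →J3
β5 →J1
β6 →R1

b4 stroke at J3  (source Se1 imposes e)
b3 stroke at J2  (C1 integral (e out))
b5 stroke at J1  (C2: C, integral causality)
b0 stroke at TF1  (closing 1-jn rule on J1)
b1 stroke at J2  (through TF1, causality passes straight; one stroke at TF1)
b2 stroke at J3  (only one flow-in slot at J2)
b6 stroke at R1  (J3: last free bond brings flow in)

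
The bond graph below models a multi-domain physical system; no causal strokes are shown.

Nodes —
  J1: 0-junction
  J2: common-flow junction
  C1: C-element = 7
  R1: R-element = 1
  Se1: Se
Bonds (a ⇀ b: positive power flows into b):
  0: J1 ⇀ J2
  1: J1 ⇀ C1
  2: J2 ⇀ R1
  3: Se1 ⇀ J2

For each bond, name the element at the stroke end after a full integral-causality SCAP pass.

bond 3 stroke→J2  (Se1 fixes effort; stroke away)
bond 1 stroke→J1  (prefer integral on C1)
bond 0 stroke→J2  (J1: bond 1 brought effort, rest push out)
bond 2 stroke→R1  (J2: last free bond brings flow in)

#0 |J2
#1 |J1
#2 |R1
#3 |J2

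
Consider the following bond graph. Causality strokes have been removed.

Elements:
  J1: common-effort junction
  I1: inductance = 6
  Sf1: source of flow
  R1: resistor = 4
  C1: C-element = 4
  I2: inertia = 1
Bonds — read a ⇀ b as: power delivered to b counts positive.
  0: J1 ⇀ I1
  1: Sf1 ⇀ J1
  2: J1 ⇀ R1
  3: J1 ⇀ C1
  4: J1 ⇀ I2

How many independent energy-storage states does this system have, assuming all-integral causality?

3  (C1, I1, I2 all integral)

β1 stroke→Sf1  (source Sf1 imposes f)
β0 stroke→I1  (I1 outputs flow p/I1)
β3 stroke→J1  (prefer integral on C1)
β2 stroke→R1  (J1 effort already set via bond 3)
β4 stroke→I2  (J1: bond 3 brought effort, rest push out)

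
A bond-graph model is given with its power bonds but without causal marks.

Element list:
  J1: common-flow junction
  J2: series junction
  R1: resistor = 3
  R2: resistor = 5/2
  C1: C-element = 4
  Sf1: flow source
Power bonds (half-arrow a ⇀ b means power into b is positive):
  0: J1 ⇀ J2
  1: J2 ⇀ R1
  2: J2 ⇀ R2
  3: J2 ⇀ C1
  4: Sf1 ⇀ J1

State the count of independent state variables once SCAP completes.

β4 stroke→Sf1  (source Sf1 imposes f)
β0 stroke→J1  (common-f at J1 fixed by 4)
β1 stroke→J2  (1-jn J2 has f-setter on 0)
β2 stroke→J2  (J2 flow already set via bond 0)
β3 stroke→J2  (common-f at J2 fixed by 0)

1  (C1 all integral)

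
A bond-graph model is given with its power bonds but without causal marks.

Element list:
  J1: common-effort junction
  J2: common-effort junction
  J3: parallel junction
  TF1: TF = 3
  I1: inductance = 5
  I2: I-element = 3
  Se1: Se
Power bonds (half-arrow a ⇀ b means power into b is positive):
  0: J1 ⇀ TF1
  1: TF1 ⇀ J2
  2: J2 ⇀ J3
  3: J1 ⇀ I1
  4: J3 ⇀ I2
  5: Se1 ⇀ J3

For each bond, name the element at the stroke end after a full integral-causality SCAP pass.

bond 5 |J3  (Se1 (Se) sets effort on bond)
bond 2 |J2  (0-jn J3 has e-setter on 5)
bond 4 |I2  (0-jn J3 has e-setter on 5)
bond 1 |TF1  (J2 effort already set via bond 2)
bond 0 |J1  (TF1 one-in-one-out from 1)
bond 3 |I1  (common-e at J1 fixed by 0)

b0 stroke→J1
b1 stroke→TF1
b2 stroke→J2
b3 stroke→I1
b4 stroke→I2
b5 stroke→J3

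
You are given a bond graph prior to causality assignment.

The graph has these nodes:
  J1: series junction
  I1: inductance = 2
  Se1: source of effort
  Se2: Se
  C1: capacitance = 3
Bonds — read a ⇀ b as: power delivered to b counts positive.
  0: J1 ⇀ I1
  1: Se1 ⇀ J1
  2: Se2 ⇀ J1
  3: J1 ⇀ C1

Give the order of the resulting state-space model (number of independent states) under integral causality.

β1 →J1  (Se1: effort source, stroke at far end)
β2 →J1  (Se2 fixes effort; stroke away)
β0 →I1  (prefer integral on I1)
β3 →J1  (J1 flow already set via bond 0)

2  (C1, I1 all integral)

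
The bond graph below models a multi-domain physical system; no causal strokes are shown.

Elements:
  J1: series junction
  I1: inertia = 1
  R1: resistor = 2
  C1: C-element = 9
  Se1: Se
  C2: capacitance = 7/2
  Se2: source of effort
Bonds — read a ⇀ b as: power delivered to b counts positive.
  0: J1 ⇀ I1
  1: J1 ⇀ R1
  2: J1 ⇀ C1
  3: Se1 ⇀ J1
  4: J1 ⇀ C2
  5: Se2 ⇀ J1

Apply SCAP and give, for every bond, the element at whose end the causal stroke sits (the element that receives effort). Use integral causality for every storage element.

bond 3 →J1  (source Se1 imposes e)
bond 5 →J1  (Se2 fixes effort; stroke away)
bond 0 →I1  (I1 integral (f out))
bond 1 →J1  (J1 flow already set via bond 0)
bond 2 →J1  (J1 flow already set via bond 0)
bond 4 →J1  (1-jn J1 has f-setter on 0)

#0 stroke at I1
#1 stroke at J1
#2 stroke at J1
#3 stroke at J1
#4 stroke at J1
#5 stroke at J1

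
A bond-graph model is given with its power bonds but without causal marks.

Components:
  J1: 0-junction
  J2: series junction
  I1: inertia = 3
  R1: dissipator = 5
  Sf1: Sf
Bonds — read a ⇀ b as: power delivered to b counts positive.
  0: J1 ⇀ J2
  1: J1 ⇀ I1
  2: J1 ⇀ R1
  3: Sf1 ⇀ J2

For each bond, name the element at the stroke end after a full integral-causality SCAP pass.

β0 →J2
β1 →I1
β2 →J1
β3 →Sf1

β3 stroke at Sf1  (source Sf1 imposes f)
β0 stroke at J2  (common-f at J2 fixed by 3)
β1 stroke at I1  (I1: I, integral causality)
β2 stroke at J1  (J1: last free bond brings effort in)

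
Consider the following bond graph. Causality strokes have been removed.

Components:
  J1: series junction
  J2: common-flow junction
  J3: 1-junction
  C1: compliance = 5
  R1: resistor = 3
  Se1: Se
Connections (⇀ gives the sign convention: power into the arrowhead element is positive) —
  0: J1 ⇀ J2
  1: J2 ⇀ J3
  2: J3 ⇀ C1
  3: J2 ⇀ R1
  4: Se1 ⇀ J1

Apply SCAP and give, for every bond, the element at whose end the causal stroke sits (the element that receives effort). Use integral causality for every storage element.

#0 →J2
#1 →J2
#2 →J3
#3 →R1
#4 →J1

#4 stroke→J1  (source Se1 imposes e)
#0 stroke→J2  (J1 needs exactly one f-in)
#2 stroke→J3  (C1 outputs effort q/C1)
#1 stroke→J2  (J3: last free bond brings flow in)
#3 stroke→R1  (J2 needs exactly one f-in)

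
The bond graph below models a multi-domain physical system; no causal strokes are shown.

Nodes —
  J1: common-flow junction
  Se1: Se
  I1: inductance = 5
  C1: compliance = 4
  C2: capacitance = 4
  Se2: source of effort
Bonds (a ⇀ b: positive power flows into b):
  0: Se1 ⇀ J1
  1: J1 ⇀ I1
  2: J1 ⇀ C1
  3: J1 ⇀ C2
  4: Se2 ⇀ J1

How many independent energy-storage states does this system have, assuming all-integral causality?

#0 |J1  (Se1 (Se) sets effort on bond)
#4 |J1  (source Se2 imposes e)
#1 |I1  (prefer integral on I1)
#2 |J1  (1-jn J1 has f-setter on 1)
#3 |J1  (1-jn J1 has f-setter on 1)

3  (C1, C2, I1 all integral)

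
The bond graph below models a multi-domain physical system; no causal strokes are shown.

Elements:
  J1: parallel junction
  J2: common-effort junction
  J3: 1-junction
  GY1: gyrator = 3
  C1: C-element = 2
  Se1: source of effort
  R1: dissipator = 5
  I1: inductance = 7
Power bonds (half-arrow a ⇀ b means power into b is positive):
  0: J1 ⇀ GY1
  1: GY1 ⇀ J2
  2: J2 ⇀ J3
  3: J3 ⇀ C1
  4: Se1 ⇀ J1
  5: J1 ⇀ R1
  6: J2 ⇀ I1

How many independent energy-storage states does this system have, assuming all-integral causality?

bond 4 stroke→J1  (Se1 (Se) sets effort on bond)
bond 0 stroke→GY1  (common-e at J1 fixed by 4)
bond 5 stroke→R1  (J1 effort already set via bond 4)
bond 1 stroke→GY1  (GY1: gyrator matches bond 0)
bond 3 stroke→J3  (C1: C, integral causality)
bond 2 stroke→J2  (only one flow-in slot at J3)
bond 6 stroke→I1  (J2 effort already set via bond 2)

2  (C1, I1 all integral)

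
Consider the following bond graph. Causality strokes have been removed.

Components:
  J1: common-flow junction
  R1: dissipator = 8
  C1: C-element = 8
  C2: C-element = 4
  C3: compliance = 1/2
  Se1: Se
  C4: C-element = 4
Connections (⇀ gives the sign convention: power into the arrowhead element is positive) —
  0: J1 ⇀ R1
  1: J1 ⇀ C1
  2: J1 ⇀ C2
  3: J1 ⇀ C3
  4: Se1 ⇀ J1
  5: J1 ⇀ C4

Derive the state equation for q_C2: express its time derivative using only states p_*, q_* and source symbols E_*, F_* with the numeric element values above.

bond 4 |J1  (Se1 (Se) sets effort on bond)
bond 1 |J1  (C1 integral (e out))
bond 2 |J1  (C2 outputs effort q/C2)
bond 3 |J1  (C3: C, integral causality)
bond 5 |J1  (prefer integral on C4)
bond 0 |R1  (J1: last free bond brings flow in)

dq_C2/dt = E_Se1/8 - q_C1/64 - q_C2/32 - q_C3/4 - q_C4/32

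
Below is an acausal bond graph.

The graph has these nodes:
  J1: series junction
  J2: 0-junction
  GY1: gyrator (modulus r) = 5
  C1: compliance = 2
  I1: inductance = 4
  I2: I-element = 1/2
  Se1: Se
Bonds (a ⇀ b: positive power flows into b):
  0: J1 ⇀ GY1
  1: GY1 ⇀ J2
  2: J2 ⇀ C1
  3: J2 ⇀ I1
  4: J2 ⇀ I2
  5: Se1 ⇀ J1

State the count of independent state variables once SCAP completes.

β5 |J1  (source Se1 imposes e)
β0 |GY1  (closing 1-jn rule on J1)
β1 |GY1  (GY1 both-in/both-out from 0)
β2 |J2  (C1: C, integral causality)
β3 |I1  (common-e at J2 fixed by 2)
β4 |I2  (common-e at J2 fixed by 2)

3  (C1, I1, I2 all integral)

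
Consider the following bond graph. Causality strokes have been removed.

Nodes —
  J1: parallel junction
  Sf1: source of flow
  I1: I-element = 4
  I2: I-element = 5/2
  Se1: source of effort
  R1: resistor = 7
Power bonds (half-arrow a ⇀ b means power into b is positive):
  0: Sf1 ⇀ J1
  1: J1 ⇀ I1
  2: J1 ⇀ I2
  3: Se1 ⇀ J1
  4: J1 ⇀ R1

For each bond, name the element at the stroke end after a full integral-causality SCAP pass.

β0 stroke→Sf1
β1 stroke→I1
β2 stroke→I2
β3 stroke→J1
β4 stroke→R1

bond 0 stroke→Sf1  (Sf1 fixes flow; stroke at Sf1)
bond 3 stroke→J1  (source Se1 imposes e)
bond 1 stroke→I1  (0-jn J1 has e-setter on 3)
bond 2 stroke→I2  (J1 effort already set via bond 3)
bond 4 stroke→R1  (common-e at J1 fixed by 3)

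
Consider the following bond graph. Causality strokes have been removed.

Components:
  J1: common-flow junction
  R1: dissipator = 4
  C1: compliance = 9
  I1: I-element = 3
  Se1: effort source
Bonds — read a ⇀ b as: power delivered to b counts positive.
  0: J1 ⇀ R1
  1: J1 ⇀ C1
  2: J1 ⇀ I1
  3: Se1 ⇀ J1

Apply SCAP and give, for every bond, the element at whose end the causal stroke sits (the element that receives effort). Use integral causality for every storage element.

#0 stroke→J1
#1 stroke→J1
#2 stroke→I1
#3 stroke→J1

#3 stroke at J1  (Se1 (Se) sets effort on bond)
#1 stroke at J1  (prefer integral on C1)
#2 stroke at I1  (prefer integral on I1)
#0 stroke at J1  (J1: bond 2 brought flow, rest push out)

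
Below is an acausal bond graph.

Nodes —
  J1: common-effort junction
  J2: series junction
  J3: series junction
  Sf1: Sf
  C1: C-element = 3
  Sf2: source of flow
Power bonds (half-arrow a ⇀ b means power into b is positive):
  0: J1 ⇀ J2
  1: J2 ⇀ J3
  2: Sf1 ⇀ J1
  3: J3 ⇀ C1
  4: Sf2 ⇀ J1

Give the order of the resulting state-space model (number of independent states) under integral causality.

1  (C1 all integral)

β2 →Sf1  (source Sf1 imposes f)
β4 →Sf2  (Sf2 fixes flow; stroke at Sf2)
β0 →J1  (only one effort-in slot at J1)
β1 →J2  (common-f at J2 fixed by 0)
β3 →J3  (J3 flow already set via bond 1)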